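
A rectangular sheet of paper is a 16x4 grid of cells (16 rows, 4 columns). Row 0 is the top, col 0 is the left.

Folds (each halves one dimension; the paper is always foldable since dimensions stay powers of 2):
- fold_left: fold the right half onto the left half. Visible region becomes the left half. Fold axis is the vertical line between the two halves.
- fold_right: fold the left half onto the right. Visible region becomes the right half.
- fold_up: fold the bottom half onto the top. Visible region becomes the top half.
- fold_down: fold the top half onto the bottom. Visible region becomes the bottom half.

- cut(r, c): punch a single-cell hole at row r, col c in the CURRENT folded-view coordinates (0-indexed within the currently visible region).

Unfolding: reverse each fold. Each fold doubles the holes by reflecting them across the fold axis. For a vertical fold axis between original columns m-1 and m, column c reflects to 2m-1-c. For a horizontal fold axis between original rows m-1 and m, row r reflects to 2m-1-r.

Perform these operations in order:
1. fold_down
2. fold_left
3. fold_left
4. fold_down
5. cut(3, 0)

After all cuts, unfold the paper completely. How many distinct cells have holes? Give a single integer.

Op 1 fold_down: fold axis h@8; visible region now rows[8,16) x cols[0,4) = 8x4
Op 2 fold_left: fold axis v@2; visible region now rows[8,16) x cols[0,2) = 8x2
Op 3 fold_left: fold axis v@1; visible region now rows[8,16) x cols[0,1) = 8x1
Op 4 fold_down: fold axis h@12; visible region now rows[12,16) x cols[0,1) = 4x1
Op 5 cut(3, 0): punch at orig (15,0); cuts so far [(15, 0)]; region rows[12,16) x cols[0,1) = 4x1
Unfold 1 (reflect across h@12): 2 holes -> [(8, 0), (15, 0)]
Unfold 2 (reflect across v@1): 4 holes -> [(8, 0), (8, 1), (15, 0), (15, 1)]
Unfold 3 (reflect across v@2): 8 holes -> [(8, 0), (8, 1), (8, 2), (8, 3), (15, 0), (15, 1), (15, 2), (15, 3)]
Unfold 4 (reflect across h@8): 16 holes -> [(0, 0), (0, 1), (0, 2), (0, 3), (7, 0), (7, 1), (7, 2), (7, 3), (8, 0), (8, 1), (8, 2), (8, 3), (15, 0), (15, 1), (15, 2), (15, 3)]

Answer: 16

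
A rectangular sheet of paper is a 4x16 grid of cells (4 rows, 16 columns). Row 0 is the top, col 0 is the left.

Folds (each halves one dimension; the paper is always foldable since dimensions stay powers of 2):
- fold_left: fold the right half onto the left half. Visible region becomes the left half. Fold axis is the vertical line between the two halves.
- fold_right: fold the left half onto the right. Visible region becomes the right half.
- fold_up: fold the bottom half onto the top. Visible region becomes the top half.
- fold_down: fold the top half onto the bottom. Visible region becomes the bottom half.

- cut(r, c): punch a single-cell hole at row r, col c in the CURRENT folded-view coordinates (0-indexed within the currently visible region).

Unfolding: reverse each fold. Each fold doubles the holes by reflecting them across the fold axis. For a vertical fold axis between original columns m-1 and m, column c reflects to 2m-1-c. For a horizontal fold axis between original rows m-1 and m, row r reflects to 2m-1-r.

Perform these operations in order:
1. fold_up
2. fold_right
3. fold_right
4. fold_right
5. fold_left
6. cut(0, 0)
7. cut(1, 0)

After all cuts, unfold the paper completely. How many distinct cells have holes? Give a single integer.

Op 1 fold_up: fold axis h@2; visible region now rows[0,2) x cols[0,16) = 2x16
Op 2 fold_right: fold axis v@8; visible region now rows[0,2) x cols[8,16) = 2x8
Op 3 fold_right: fold axis v@12; visible region now rows[0,2) x cols[12,16) = 2x4
Op 4 fold_right: fold axis v@14; visible region now rows[0,2) x cols[14,16) = 2x2
Op 5 fold_left: fold axis v@15; visible region now rows[0,2) x cols[14,15) = 2x1
Op 6 cut(0, 0): punch at orig (0,14); cuts so far [(0, 14)]; region rows[0,2) x cols[14,15) = 2x1
Op 7 cut(1, 0): punch at orig (1,14); cuts so far [(0, 14), (1, 14)]; region rows[0,2) x cols[14,15) = 2x1
Unfold 1 (reflect across v@15): 4 holes -> [(0, 14), (0, 15), (1, 14), (1, 15)]
Unfold 2 (reflect across v@14): 8 holes -> [(0, 12), (0, 13), (0, 14), (0, 15), (1, 12), (1, 13), (1, 14), (1, 15)]
Unfold 3 (reflect across v@12): 16 holes -> [(0, 8), (0, 9), (0, 10), (0, 11), (0, 12), (0, 13), (0, 14), (0, 15), (1, 8), (1, 9), (1, 10), (1, 11), (1, 12), (1, 13), (1, 14), (1, 15)]
Unfold 4 (reflect across v@8): 32 holes -> [(0, 0), (0, 1), (0, 2), (0, 3), (0, 4), (0, 5), (0, 6), (0, 7), (0, 8), (0, 9), (0, 10), (0, 11), (0, 12), (0, 13), (0, 14), (0, 15), (1, 0), (1, 1), (1, 2), (1, 3), (1, 4), (1, 5), (1, 6), (1, 7), (1, 8), (1, 9), (1, 10), (1, 11), (1, 12), (1, 13), (1, 14), (1, 15)]
Unfold 5 (reflect across h@2): 64 holes -> [(0, 0), (0, 1), (0, 2), (0, 3), (0, 4), (0, 5), (0, 6), (0, 7), (0, 8), (0, 9), (0, 10), (0, 11), (0, 12), (0, 13), (0, 14), (0, 15), (1, 0), (1, 1), (1, 2), (1, 3), (1, 4), (1, 5), (1, 6), (1, 7), (1, 8), (1, 9), (1, 10), (1, 11), (1, 12), (1, 13), (1, 14), (1, 15), (2, 0), (2, 1), (2, 2), (2, 3), (2, 4), (2, 5), (2, 6), (2, 7), (2, 8), (2, 9), (2, 10), (2, 11), (2, 12), (2, 13), (2, 14), (2, 15), (3, 0), (3, 1), (3, 2), (3, 3), (3, 4), (3, 5), (3, 6), (3, 7), (3, 8), (3, 9), (3, 10), (3, 11), (3, 12), (3, 13), (3, 14), (3, 15)]

Answer: 64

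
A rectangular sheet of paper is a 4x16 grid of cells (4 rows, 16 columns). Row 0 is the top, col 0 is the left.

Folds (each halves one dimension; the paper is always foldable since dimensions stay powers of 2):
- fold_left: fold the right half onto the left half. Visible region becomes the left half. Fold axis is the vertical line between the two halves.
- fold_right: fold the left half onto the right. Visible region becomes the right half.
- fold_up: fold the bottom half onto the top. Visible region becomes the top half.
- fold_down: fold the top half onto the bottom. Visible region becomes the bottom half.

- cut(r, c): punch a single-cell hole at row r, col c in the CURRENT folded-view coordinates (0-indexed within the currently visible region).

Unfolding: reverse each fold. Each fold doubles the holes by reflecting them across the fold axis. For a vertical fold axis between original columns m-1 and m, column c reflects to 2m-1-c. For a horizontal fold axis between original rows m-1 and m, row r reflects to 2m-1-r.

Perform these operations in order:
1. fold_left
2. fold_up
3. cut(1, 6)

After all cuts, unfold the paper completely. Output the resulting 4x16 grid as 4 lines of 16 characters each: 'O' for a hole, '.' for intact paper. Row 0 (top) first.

Op 1 fold_left: fold axis v@8; visible region now rows[0,4) x cols[0,8) = 4x8
Op 2 fold_up: fold axis h@2; visible region now rows[0,2) x cols[0,8) = 2x8
Op 3 cut(1, 6): punch at orig (1,6); cuts so far [(1, 6)]; region rows[0,2) x cols[0,8) = 2x8
Unfold 1 (reflect across h@2): 2 holes -> [(1, 6), (2, 6)]
Unfold 2 (reflect across v@8): 4 holes -> [(1, 6), (1, 9), (2, 6), (2, 9)]

Answer: ................
......O..O......
......O..O......
................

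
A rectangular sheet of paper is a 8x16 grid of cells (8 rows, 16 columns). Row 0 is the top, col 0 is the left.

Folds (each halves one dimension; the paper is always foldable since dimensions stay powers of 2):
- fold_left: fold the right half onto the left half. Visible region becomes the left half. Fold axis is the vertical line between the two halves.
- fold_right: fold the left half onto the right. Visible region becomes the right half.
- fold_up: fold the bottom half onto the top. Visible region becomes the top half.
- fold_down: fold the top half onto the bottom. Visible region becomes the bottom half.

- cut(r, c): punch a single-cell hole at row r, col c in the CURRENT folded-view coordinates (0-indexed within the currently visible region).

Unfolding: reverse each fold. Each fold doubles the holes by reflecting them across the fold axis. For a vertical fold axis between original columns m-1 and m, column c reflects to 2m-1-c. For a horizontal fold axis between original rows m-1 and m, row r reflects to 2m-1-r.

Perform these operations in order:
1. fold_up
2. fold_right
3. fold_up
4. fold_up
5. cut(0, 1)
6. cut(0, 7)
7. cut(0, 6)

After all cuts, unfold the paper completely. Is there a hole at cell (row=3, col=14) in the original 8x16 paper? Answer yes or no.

Op 1 fold_up: fold axis h@4; visible region now rows[0,4) x cols[0,16) = 4x16
Op 2 fold_right: fold axis v@8; visible region now rows[0,4) x cols[8,16) = 4x8
Op 3 fold_up: fold axis h@2; visible region now rows[0,2) x cols[8,16) = 2x8
Op 4 fold_up: fold axis h@1; visible region now rows[0,1) x cols[8,16) = 1x8
Op 5 cut(0, 1): punch at orig (0,9); cuts so far [(0, 9)]; region rows[0,1) x cols[8,16) = 1x8
Op 6 cut(0, 7): punch at orig (0,15); cuts so far [(0, 9), (0, 15)]; region rows[0,1) x cols[8,16) = 1x8
Op 7 cut(0, 6): punch at orig (0,14); cuts so far [(0, 9), (0, 14), (0, 15)]; region rows[0,1) x cols[8,16) = 1x8
Unfold 1 (reflect across h@1): 6 holes -> [(0, 9), (0, 14), (0, 15), (1, 9), (1, 14), (1, 15)]
Unfold 2 (reflect across h@2): 12 holes -> [(0, 9), (0, 14), (0, 15), (1, 9), (1, 14), (1, 15), (2, 9), (2, 14), (2, 15), (3, 9), (3, 14), (3, 15)]
Unfold 3 (reflect across v@8): 24 holes -> [(0, 0), (0, 1), (0, 6), (0, 9), (0, 14), (0, 15), (1, 0), (1, 1), (1, 6), (1, 9), (1, 14), (1, 15), (2, 0), (2, 1), (2, 6), (2, 9), (2, 14), (2, 15), (3, 0), (3, 1), (3, 6), (3, 9), (3, 14), (3, 15)]
Unfold 4 (reflect across h@4): 48 holes -> [(0, 0), (0, 1), (0, 6), (0, 9), (0, 14), (0, 15), (1, 0), (1, 1), (1, 6), (1, 9), (1, 14), (1, 15), (2, 0), (2, 1), (2, 6), (2, 9), (2, 14), (2, 15), (3, 0), (3, 1), (3, 6), (3, 9), (3, 14), (3, 15), (4, 0), (4, 1), (4, 6), (4, 9), (4, 14), (4, 15), (5, 0), (5, 1), (5, 6), (5, 9), (5, 14), (5, 15), (6, 0), (6, 1), (6, 6), (6, 9), (6, 14), (6, 15), (7, 0), (7, 1), (7, 6), (7, 9), (7, 14), (7, 15)]
Holes: [(0, 0), (0, 1), (0, 6), (0, 9), (0, 14), (0, 15), (1, 0), (1, 1), (1, 6), (1, 9), (1, 14), (1, 15), (2, 0), (2, 1), (2, 6), (2, 9), (2, 14), (2, 15), (3, 0), (3, 1), (3, 6), (3, 9), (3, 14), (3, 15), (4, 0), (4, 1), (4, 6), (4, 9), (4, 14), (4, 15), (5, 0), (5, 1), (5, 6), (5, 9), (5, 14), (5, 15), (6, 0), (6, 1), (6, 6), (6, 9), (6, 14), (6, 15), (7, 0), (7, 1), (7, 6), (7, 9), (7, 14), (7, 15)]

Answer: yes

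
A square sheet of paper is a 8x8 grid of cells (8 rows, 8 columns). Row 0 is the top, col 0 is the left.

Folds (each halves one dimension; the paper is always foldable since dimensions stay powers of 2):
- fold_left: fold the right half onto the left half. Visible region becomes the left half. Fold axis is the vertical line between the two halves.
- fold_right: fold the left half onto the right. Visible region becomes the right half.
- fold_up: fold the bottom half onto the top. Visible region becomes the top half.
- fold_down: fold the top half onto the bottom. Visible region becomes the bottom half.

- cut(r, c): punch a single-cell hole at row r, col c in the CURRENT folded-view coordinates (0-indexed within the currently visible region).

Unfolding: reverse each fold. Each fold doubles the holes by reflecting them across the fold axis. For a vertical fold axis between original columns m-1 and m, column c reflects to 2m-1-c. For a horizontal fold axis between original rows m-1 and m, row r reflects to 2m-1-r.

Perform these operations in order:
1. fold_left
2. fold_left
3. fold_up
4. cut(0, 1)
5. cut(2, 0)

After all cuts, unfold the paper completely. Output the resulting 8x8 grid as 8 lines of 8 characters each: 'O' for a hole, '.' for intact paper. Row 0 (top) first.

Answer: .OO..OO.
........
O..OO..O
........
........
O..OO..O
........
.OO..OO.

Derivation:
Op 1 fold_left: fold axis v@4; visible region now rows[0,8) x cols[0,4) = 8x4
Op 2 fold_left: fold axis v@2; visible region now rows[0,8) x cols[0,2) = 8x2
Op 3 fold_up: fold axis h@4; visible region now rows[0,4) x cols[0,2) = 4x2
Op 4 cut(0, 1): punch at orig (0,1); cuts so far [(0, 1)]; region rows[0,4) x cols[0,2) = 4x2
Op 5 cut(2, 0): punch at orig (2,0); cuts so far [(0, 1), (2, 0)]; region rows[0,4) x cols[0,2) = 4x2
Unfold 1 (reflect across h@4): 4 holes -> [(0, 1), (2, 0), (5, 0), (7, 1)]
Unfold 2 (reflect across v@2): 8 holes -> [(0, 1), (0, 2), (2, 0), (2, 3), (5, 0), (5, 3), (7, 1), (7, 2)]
Unfold 3 (reflect across v@4): 16 holes -> [(0, 1), (0, 2), (0, 5), (0, 6), (2, 0), (2, 3), (2, 4), (2, 7), (5, 0), (5, 3), (5, 4), (5, 7), (7, 1), (7, 2), (7, 5), (7, 6)]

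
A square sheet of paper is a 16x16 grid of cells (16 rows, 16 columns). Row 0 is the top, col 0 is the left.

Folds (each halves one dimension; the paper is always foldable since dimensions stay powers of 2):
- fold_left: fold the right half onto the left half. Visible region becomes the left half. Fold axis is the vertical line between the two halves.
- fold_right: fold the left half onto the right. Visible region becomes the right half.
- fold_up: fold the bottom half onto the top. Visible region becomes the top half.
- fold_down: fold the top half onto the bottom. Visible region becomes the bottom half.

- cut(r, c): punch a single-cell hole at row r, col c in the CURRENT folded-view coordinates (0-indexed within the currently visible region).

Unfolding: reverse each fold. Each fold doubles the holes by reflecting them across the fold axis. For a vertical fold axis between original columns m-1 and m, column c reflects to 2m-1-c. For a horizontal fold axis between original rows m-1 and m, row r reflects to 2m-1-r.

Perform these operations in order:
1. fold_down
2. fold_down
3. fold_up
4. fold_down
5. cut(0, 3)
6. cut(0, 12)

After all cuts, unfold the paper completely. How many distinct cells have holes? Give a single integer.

Answer: 32

Derivation:
Op 1 fold_down: fold axis h@8; visible region now rows[8,16) x cols[0,16) = 8x16
Op 2 fold_down: fold axis h@12; visible region now rows[12,16) x cols[0,16) = 4x16
Op 3 fold_up: fold axis h@14; visible region now rows[12,14) x cols[0,16) = 2x16
Op 4 fold_down: fold axis h@13; visible region now rows[13,14) x cols[0,16) = 1x16
Op 5 cut(0, 3): punch at orig (13,3); cuts so far [(13, 3)]; region rows[13,14) x cols[0,16) = 1x16
Op 6 cut(0, 12): punch at orig (13,12); cuts so far [(13, 3), (13, 12)]; region rows[13,14) x cols[0,16) = 1x16
Unfold 1 (reflect across h@13): 4 holes -> [(12, 3), (12, 12), (13, 3), (13, 12)]
Unfold 2 (reflect across h@14): 8 holes -> [(12, 3), (12, 12), (13, 3), (13, 12), (14, 3), (14, 12), (15, 3), (15, 12)]
Unfold 3 (reflect across h@12): 16 holes -> [(8, 3), (8, 12), (9, 3), (9, 12), (10, 3), (10, 12), (11, 3), (11, 12), (12, 3), (12, 12), (13, 3), (13, 12), (14, 3), (14, 12), (15, 3), (15, 12)]
Unfold 4 (reflect across h@8): 32 holes -> [(0, 3), (0, 12), (1, 3), (1, 12), (2, 3), (2, 12), (3, 3), (3, 12), (4, 3), (4, 12), (5, 3), (5, 12), (6, 3), (6, 12), (7, 3), (7, 12), (8, 3), (8, 12), (9, 3), (9, 12), (10, 3), (10, 12), (11, 3), (11, 12), (12, 3), (12, 12), (13, 3), (13, 12), (14, 3), (14, 12), (15, 3), (15, 12)]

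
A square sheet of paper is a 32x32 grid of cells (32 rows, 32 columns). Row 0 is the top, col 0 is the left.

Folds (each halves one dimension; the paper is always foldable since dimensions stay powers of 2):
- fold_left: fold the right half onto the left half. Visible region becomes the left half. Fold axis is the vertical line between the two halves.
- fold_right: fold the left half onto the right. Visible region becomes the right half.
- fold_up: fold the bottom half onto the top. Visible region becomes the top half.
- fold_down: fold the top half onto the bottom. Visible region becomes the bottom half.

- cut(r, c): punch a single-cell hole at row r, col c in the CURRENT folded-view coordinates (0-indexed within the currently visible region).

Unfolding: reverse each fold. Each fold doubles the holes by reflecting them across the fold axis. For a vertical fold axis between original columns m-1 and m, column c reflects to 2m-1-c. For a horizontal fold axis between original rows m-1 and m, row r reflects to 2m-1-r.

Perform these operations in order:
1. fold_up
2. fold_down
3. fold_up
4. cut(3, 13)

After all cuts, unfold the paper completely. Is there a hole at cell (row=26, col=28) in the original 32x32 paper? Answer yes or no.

Answer: no

Derivation:
Op 1 fold_up: fold axis h@16; visible region now rows[0,16) x cols[0,32) = 16x32
Op 2 fold_down: fold axis h@8; visible region now rows[8,16) x cols[0,32) = 8x32
Op 3 fold_up: fold axis h@12; visible region now rows[8,12) x cols[0,32) = 4x32
Op 4 cut(3, 13): punch at orig (11,13); cuts so far [(11, 13)]; region rows[8,12) x cols[0,32) = 4x32
Unfold 1 (reflect across h@12): 2 holes -> [(11, 13), (12, 13)]
Unfold 2 (reflect across h@8): 4 holes -> [(3, 13), (4, 13), (11, 13), (12, 13)]
Unfold 3 (reflect across h@16): 8 holes -> [(3, 13), (4, 13), (11, 13), (12, 13), (19, 13), (20, 13), (27, 13), (28, 13)]
Holes: [(3, 13), (4, 13), (11, 13), (12, 13), (19, 13), (20, 13), (27, 13), (28, 13)]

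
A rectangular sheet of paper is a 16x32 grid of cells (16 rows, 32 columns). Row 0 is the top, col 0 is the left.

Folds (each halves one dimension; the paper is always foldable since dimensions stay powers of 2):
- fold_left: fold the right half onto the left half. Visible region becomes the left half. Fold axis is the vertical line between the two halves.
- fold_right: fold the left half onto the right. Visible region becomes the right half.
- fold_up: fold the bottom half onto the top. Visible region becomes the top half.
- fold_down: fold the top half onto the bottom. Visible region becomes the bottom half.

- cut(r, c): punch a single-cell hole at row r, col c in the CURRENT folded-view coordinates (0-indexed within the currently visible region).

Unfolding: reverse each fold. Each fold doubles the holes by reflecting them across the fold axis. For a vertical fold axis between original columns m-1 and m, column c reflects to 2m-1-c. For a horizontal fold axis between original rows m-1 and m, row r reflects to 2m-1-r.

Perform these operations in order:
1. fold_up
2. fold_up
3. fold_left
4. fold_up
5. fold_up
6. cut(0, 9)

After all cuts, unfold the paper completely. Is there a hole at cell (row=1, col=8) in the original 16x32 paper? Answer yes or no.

Op 1 fold_up: fold axis h@8; visible region now rows[0,8) x cols[0,32) = 8x32
Op 2 fold_up: fold axis h@4; visible region now rows[0,4) x cols[0,32) = 4x32
Op 3 fold_left: fold axis v@16; visible region now rows[0,4) x cols[0,16) = 4x16
Op 4 fold_up: fold axis h@2; visible region now rows[0,2) x cols[0,16) = 2x16
Op 5 fold_up: fold axis h@1; visible region now rows[0,1) x cols[0,16) = 1x16
Op 6 cut(0, 9): punch at orig (0,9); cuts so far [(0, 9)]; region rows[0,1) x cols[0,16) = 1x16
Unfold 1 (reflect across h@1): 2 holes -> [(0, 9), (1, 9)]
Unfold 2 (reflect across h@2): 4 holes -> [(0, 9), (1, 9), (2, 9), (3, 9)]
Unfold 3 (reflect across v@16): 8 holes -> [(0, 9), (0, 22), (1, 9), (1, 22), (2, 9), (2, 22), (3, 9), (3, 22)]
Unfold 4 (reflect across h@4): 16 holes -> [(0, 9), (0, 22), (1, 9), (1, 22), (2, 9), (2, 22), (3, 9), (3, 22), (4, 9), (4, 22), (5, 9), (5, 22), (6, 9), (6, 22), (7, 9), (7, 22)]
Unfold 5 (reflect across h@8): 32 holes -> [(0, 9), (0, 22), (1, 9), (1, 22), (2, 9), (2, 22), (3, 9), (3, 22), (4, 9), (4, 22), (5, 9), (5, 22), (6, 9), (6, 22), (7, 9), (7, 22), (8, 9), (8, 22), (9, 9), (9, 22), (10, 9), (10, 22), (11, 9), (11, 22), (12, 9), (12, 22), (13, 9), (13, 22), (14, 9), (14, 22), (15, 9), (15, 22)]
Holes: [(0, 9), (0, 22), (1, 9), (1, 22), (2, 9), (2, 22), (3, 9), (3, 22), (4, 9), (4, 22), (5, 9), (5, 22), (6, 9), (6, 22), (7, 9), (7, 22), (8, 9), (8, 22), (9, 9), (9, 22), (10, 9), (10, 22), (11, 9), (11, 22), (12, 9), (12, 22), (13, 9), (13, 22), (14, 9), (14, 22), (15, 9), (15, 22)]

Answer: no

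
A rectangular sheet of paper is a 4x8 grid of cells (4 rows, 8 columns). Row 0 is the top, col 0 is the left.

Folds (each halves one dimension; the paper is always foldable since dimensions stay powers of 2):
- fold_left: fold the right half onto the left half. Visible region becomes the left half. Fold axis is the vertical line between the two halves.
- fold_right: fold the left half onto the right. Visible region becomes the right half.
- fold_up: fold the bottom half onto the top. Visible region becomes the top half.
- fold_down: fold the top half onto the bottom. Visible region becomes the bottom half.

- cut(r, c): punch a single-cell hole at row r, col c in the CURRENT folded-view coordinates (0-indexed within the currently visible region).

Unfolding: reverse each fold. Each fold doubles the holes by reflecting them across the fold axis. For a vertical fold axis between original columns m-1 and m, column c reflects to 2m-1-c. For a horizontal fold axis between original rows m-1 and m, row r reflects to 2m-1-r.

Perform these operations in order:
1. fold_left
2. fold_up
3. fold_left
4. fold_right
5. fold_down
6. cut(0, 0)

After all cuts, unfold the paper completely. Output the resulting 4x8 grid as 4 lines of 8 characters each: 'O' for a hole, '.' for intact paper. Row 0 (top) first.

Op 1 fold_left: fold axis v@4; visible region now rows[0,4) x cols[0,4) = 4x4
Op 2 fold_up: fold axis h@2; visible region now rows[0,2) x cols[0,4) = 2x4
Op 3 fold_left: fold axis v@2; visible region now rows[0,2) x cols[0,2) = 2x2
Op 4 fold_right: fold axis v@1; visible region now rows[0,2) x cols[1,2) = 2x1
Op 5 fold_down: fold axis h@1; visible region now rows[1,2) x cols[1,2) = 1x1
Op 6 cut(0, 0): punch at orig (1,1); cuts so far [(1, 1)]; region rows[1,2) x cols[1,2) = 1x1
Unfold 1 (reflect across h@1): 2 holes -> [(0, 1), (1, 1)]
Unfold 2 (reflect across v@1): 4 holes -> [(0, 0), (0, 1), (1, 0), (1, 1)]
Unfold 3 (reflect across v@2): 8 holes -> [(0, 0), (0, 1), (0, 2), (0, 3), (1, 0), (1, 1), (1, 2), (1, 3)]
Unfold 4 (reflect across h@2): 16 holes -> [(0, 0), (0, 1), (0, 2), (0, 3), (1, 0), (1, 1), (1, 2), (1, 3), (2, 0), (2, 1), (2, 2), (2, 3), (3, 0), (3, 1), (3, 2), (3, 3)]
Unfold 5 (reflect across v@4): 32 holes -> [(0, 0), (0, 1), (0, 2), (0, 3), (0, 4), (0, 5), (0, 6), (0, 7), (1, 0), (1, 1), (1, 2), (1, 3), (1, 4), (1, 5), (1, 6), (1, 7), (2, 0), (2, 1), (2, 2), (2, 3), (2, 4), (2, 5), (2, 6), (2, 7), (3, 0), (3, 1), (3, 2), (3, 3), (3, 4), (3, 5), (3, 6), (3, 7)]

Answer: OOOOOOOO
OOOOOOOO
OOOOOOOO
OOOOOOOO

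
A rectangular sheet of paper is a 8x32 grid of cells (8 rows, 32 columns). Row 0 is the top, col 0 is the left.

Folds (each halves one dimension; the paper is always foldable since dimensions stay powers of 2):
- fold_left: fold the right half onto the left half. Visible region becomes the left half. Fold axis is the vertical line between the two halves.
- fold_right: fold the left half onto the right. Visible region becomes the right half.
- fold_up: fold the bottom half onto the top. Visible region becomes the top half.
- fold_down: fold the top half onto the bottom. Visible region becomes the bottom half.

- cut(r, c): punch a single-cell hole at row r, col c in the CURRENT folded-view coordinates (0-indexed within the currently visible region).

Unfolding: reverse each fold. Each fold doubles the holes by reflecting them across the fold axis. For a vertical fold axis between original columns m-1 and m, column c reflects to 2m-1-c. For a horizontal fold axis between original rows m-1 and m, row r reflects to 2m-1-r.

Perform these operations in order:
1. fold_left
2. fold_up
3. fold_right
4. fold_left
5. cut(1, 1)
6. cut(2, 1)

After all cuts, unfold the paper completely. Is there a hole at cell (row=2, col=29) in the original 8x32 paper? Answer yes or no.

Op 1 fold_left: fold axis v@16; visible region now rows[0,8) x cols[0,16) = 8x16
Op 2 fold_up: fold axis h@4; visible region now rows[0,4) x cols[0,16) = 4x16
Op 3 fold_right: fold axis v@8; visible region now rows[0,4) x cols[8,16) = 4x8
Op 4 fold_left: fold axis v@12; visible region now rows[0,4) x cols[8,12) = 4x4
Op 5 cut(1, 1): punch at orig (1,9); cuts so far [(1, 9)]; region rows[0,4) x cols[8,12) = 4x4
Op 6 cut(2, 1): punch at orig (2,9); cuts so far [(1, 9), (2, 9)]; region rows[0,4) x cols[8,12) = 4x4
Unfold 1 (reflect across v@12): 4 holes -> [(1, 9), (1, 14), (2, 9), (2, 14)]
Unfold 2 (reflect across v@8): 8 holes -> [(1, 1), (1, 6), (1, 9), (1, 14), (2, 1), (2, 6), (2, 9), (2, 14)]
Unfold 3 (reflect across h@4): 16 holes -> [(1, 1), (1, 6), (1, 9), (1, 14), (2, 1), (2, 6), (2, 9), (2, 14), (5, 1), (5, 6), (5, 9), (5, 14), (6, 1), (6, 6), (6, 9), (6, 14)]
Unfold 4 (reflect across v@16): 32 holes -> [(1, 1), (1, 6), (1, 9), (1, 14), (1, 17), (1, 22), (1, 25), (1, 30), (2, 1), (2, 6), (2, 9), (2, 14), (2, 17), (2, 22), (2, 25), (2, 30), (5, 1), (5, 6), (5, 9), (5, 14), (5, 17), (5, 22), (5, 25), (5, 30), (6, 1), (6, 6), (6, 9), (6, 14), (6, 17), (6, 22), (6, 25), (6, 30)]
Holes: [(1, 1), (1, 6), (1, 9), (1, 14), (1, 17), (1, 22), (1, 25), (1, 30), (2, 1), (2, 6), (2, 9), (2, 14), (2, 17), (2, 22), (2, 25), (2, 30), (5, 1), (5, 6), (5, 9), (5, 14), (5, 17), (5, 22), (5, 25), (5, 30), (6, 1), (6, 6), (6, 9), (6, 14), (6, 17), (6, 22), (6, 25), (6, 30)]

Answer: no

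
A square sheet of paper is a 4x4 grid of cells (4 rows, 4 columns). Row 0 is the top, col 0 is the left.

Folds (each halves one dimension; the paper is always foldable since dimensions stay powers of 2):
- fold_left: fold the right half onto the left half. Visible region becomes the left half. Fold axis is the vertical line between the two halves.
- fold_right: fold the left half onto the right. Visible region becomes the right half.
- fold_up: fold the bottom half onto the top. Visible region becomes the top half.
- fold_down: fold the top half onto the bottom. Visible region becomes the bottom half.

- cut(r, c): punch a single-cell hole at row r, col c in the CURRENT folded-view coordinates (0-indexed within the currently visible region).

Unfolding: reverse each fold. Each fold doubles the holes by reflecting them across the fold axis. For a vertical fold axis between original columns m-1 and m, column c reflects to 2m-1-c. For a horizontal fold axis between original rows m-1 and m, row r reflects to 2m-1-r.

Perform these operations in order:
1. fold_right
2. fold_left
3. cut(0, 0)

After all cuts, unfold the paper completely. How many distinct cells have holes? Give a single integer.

Answer: 4

Derivation:
Op 1 fold_right: fold axis v@2; visible region now rows[0,4) x cols[2,4) = 4x2
Op 2 fold_left: fold axis v@3; visible region now rows[0,4) x cols[2,3) = 4x1
Op 3 cut(0, 0): punch at orig (0,2); cuts so far [(0, 2)]; region rows[0,4) x cols[2,3) = 4x1
Unfold 1 (reflect across v@3): 2 holes -> [(0, 2), (0, 3)]
Unfold 2 (reflect across v@2): 4 holes -> [(0, 0), (0, 1), (0, 2), (0, 3)]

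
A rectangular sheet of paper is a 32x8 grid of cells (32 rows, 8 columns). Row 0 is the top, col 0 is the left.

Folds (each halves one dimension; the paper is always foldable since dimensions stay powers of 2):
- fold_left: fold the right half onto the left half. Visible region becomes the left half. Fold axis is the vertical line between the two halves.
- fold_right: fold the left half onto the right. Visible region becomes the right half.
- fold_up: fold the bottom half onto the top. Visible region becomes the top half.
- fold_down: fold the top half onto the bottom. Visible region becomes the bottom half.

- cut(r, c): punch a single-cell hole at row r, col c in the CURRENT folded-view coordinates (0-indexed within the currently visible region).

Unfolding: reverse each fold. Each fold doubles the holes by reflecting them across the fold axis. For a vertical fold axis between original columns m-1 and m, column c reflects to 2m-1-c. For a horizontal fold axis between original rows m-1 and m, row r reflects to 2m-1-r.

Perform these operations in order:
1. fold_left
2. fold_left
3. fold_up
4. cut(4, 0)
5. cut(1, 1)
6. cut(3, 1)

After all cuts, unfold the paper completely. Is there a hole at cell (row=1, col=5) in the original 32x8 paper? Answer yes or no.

Op 1 fold_left: fold axis v@4; visible region now rows[0,32) x cols[0,4) = 32x4
Op 2 fold_left: fold axis v@2; visible region now rows[0,32) x cols[0,2) = 32x2
Op 3 fold_up: fold axis h@16; visible region now rows[0,16) x cols[0,2) = 16x2
Op 4 cut(4, 0): punch at orig (4,0); cuts so far [(4, 0)]; region rows[0,16) x cols[0,2) = 16x2
Op 5 cut(1, 1): punch at orig (1,1); cuts so far [(1, 1), (4, 0)]; region rows[0,16) x cols[0,2) = 16x2
Op 6 cut(3, 1): punch at orig (3,1); cuts so far [(1, 1), (3, 1), (4, 0)]; region rows[0,16) x cols[0,2) = 16x2
Unfold 1 (reflect across h@16): 6 holes -> [(1, 1), (3, 1), (4, 0), (27, 0), (28, 1), (30, 1)]
Unfold 2 (reflect across v@2): 12 holes -> [(1, 1), (1, 2), (3, 1), (3, 2), (4, 0), (4, 3), (27, 0), (27, 3), (28, 1), (28, 2), (30, 1), (30, 2)]
Unfold 3 (reflect across v@4): 24 holes -> [(1, 1), (1, 2), (1, 5), (1, 6), (3, 1), (3, 2), (3, 5), (3, 6), (4, 0), (4, 3), (4, 4), (4, 7), (27, 0), (27, 3), (27, 4), (27, 7), (28, 1), (28, 2), (28, 5), (28, 6), (30, 1), (30, 2), (30, 5), (30, 6)]
Holes: [(1, 1), (1, 2), (1, 5), (1, 6), (3, 1), (3, 2), (3, 5), (3, 6), (4, 0), (4, 3), (4, 4), (4, 7), (27, 0), (27, 3), (27, 4), (27, 7), (28, 1), (28, 2), (28, 5), (28, 6), (30, 1), (30, 2), (30, 5), (30, 6)]

Answer: yes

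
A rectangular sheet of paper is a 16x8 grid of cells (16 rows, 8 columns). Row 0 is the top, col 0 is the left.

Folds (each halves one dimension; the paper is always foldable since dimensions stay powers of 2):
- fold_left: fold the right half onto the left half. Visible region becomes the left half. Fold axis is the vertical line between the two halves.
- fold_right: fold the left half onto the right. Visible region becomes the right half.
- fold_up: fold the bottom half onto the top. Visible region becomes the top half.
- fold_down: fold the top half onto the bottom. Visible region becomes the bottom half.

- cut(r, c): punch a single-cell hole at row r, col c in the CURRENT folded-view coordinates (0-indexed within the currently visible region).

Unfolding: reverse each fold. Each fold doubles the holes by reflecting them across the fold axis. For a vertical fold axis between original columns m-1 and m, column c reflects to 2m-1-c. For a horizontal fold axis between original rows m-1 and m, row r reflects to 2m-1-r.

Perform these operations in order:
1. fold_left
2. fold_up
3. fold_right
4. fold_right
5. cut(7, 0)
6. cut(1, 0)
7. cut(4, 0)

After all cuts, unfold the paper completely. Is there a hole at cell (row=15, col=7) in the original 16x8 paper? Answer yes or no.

Op 1 fold_left: fold axis v@4; visible region now rows[0,16) x cols[0,4) = 16x4
Op 2 fold_up: fold axis h@8; visible region now rows[0,8) x cols[0,4) = 8x4
Op 3 fold_right: fold axis v@2; visible region now rows[0,8) x cols[2,4) = 8x2
Op 4 fold_right: fold axis v@3; visible region now rows[0,8) x cols[3,4) = 8x1
Op 5 cut(7, 0): punch at orig (7,3); cuts so far [(7, 3)]; region rows[0,8) x cols[3,4) = 8x1
Op 6 cut(1, 0): punch at orig (1,3); cuts so far [(1, 3), (7, 3)]; region rows[0,8) x cols[3,4) = 8x1
Op 7 cut(4, 0): punch at orig (4,3); cuts so far [(1, 3), (4, 3), (7, 3)]; region rows[0,8) x cols[3,4) = 8x1
Unfold 1 (reflect across v@3): 6 holes -> [(1, 2), (1, 3), (4, 2), (4, 3), (7, 2), (7, 3)]
Unfold 2 (reflect across v@2): 12 holes -> [(1, 0), (1, 1), (1, 2), (1, 3), (4, 0), (4, 1), (4, 2), (4, 3), (7, 0), (7, 1), (7, 2), (7, 3)]
Unfold 3 (reflect across h@8): 24 holes -> [(1, 0), (1, 1), (1, 2), (1, 3), (4, 0), (4, 1), (4, 2), (4, 3), (7, 0), (7, 1), (7, 2), (7, 3), (8, 0), (8, 1), (8, 2), (8, 3), (11, 0), (11, 1), (11, 2), (11, 3), (14, 0), (14, 1), (14, 2), (14, 3)]
Unfold 4 (reflect across v@4): 48 holes -> [(1, 0), (1, 1), (1, 2), (1, 3), (1, 4), (1, 5), (1, 6), (1, 7), (4, 0), (4, 1), (4, 2), (4, 3), (4, 4), (4, 5), (4, 6), (4, 7), (7, 0), (7, 1), (7, 2), (7, 3), (7, 4), (7, 5), (7, 6), (7, 7), (8, 0), (8, 1), (8, 2), (8, 3), (8, 4), (8, 5), (8, 6), (8, 7), (11, 0), (11, 1), (11, 2), (11, 3), (11, 4), (11, 5), (11, 6), (11, 7), (14, 0), (14, 1), (14, 2), (14, 3), (14, 4), (14, 5), (14, 6), (14, 7)]
Holes: [(1, 0), (1, 1), (1, 2), (1, 3), (1, 4), (1, 5), (1, 6), (1, 7), (4, 0), (4, 1), (4, 2), (4, 3), (4, 4), (4, 5), (4, 6), (4, 7), (7, 0), (7, 1), (7, 2), (7, 3), (7, 4), (7, 5), (7, 6), (7, 7), (8, 0), (8, 1), (8, 2), (8, 3), (8, 4), (8, 5), (8, 6), (8, 7), (11, 0), (11, 1), (11, 2), (11, 3), (11, 4), (11, 5), (11, 6), (11, 7), (14, 0), (14, 1), (14, 2), (14, 3), (14, 4), (14, 5), (14, 6), (14, 7)]

Answer: no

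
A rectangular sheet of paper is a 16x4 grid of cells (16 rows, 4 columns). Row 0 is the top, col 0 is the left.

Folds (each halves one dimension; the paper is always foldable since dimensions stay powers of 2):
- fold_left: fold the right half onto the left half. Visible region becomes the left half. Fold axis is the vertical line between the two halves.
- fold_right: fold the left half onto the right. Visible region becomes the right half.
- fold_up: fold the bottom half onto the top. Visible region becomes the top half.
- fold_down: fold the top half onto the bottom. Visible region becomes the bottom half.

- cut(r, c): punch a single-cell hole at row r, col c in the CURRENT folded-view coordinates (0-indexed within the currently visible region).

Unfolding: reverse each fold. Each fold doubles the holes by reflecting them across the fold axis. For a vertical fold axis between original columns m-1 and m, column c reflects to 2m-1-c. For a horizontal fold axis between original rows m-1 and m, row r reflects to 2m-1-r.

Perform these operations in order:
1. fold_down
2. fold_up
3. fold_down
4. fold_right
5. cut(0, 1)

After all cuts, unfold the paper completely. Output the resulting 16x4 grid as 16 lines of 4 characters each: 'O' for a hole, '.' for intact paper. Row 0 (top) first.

Op 1 fold_down: fold axis h@8; visible region now rows[8,16) x cols[0,4) = 8x4
Op 2 fold_up: fold axis h@12; visible region now rows[8,12) x cols[0,4) = 4x4
Op 3 fold_down: fold axis h@10; visible region now rows[10,12) x cols[0,4) = 2x4
Op 4 fold_right: fold axis v@2; visible region now rows[10,12) x cols[2,4) = 2x2
Op 5 cut(0, 1): punch at orig (10,3); cuts so far [(10, 3)]; region rows[10,12) x cols[2,4) = 2x2
Unfold 1 (reflect across v@2): 2 holes -> [(10, 0), (10, 3)]
Unfold 2 (reflect across h@10): 4 holes -> [(9, 0), (9, 3), (10, 0), (10, 3)]
Unfold 3 (reflect across h@12): 8 holes -> [(9, 0), (9, 3), (10, 0), (10, 3), (13, 0), (13, 3), (14, 0), (14, 3)]
Unfold 4 (reflect across h@8): 16 holes -> [(1, 0), (1, 3), (2, 0), (2, 3), (5, 0), (5, 3), (6, 0), (6, 3), (9, 0), (9, 3), (10, 0), (10, 3), (13, 0), (13, 3), (14, 0), (14, 3)]

Answer: ....
O..O
O..O
....
....
O..O
O..O
....
....
O..O
O..O
....
....
O..O
O..O
....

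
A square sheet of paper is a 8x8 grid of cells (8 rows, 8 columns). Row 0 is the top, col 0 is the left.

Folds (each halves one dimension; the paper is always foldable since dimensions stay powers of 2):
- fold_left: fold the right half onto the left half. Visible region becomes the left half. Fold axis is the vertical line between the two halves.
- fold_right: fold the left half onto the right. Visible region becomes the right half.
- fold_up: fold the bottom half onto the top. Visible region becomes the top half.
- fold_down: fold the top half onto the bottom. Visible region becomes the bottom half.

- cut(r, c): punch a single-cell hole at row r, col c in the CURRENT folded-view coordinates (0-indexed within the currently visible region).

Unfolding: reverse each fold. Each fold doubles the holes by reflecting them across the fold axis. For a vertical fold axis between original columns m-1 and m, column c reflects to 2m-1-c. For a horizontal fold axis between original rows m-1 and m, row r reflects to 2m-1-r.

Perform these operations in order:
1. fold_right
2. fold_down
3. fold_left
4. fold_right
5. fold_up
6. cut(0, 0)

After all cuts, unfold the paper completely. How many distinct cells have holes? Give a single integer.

Op 1 fold_right: fold axis v@4; visible region now rows[0,8) x cols[4,8) = 8x4
Op 2 fold_down: fold axis h@4; visible region now rows[4,8) x cols[4,8) = 4x4
Op 3 fold_left: fold axis v@6; visible region now rows[4,8) x cols[4,6) = 4x2
Op 4 fold_right: fold axis v@5; visible region now rows[4,8) x cols[5,6) = 4x1
Op 5 fold_up: fold axis h@6; visible region now rows[4,6) x cols[5,6) = 2x1
Op 6 cut(0, 0): punch at orig (4,5); cuts so far [(4, 5)]; region rows[4,6) x cols[5,6) = 2x1
Unfold 1 (reflect across h@6): 2 holes -> [(4, 5), (7, 5)]
Unfold 2 (reflect across v@5): 4 holes -> [(4, 4), (4, 5), (7, 4), (7, 5)]
Unfold 3 (reflect across v@6): 8 holes -> [(4, 4), (4, 5), (4, 6), (4, 7), (7, 4), (7, 5), (7, 6), (7, 7)]
Unfold 4 (reflect across h@4): 16 holes -> [(0, 4), (0, 5), (0, 6), (0, 7), (3, 4), (3, 5), (3, 6), (3, 7), (4, 4), (4, 5), (4, 6), (4, 7), (7, 4), (7, 5), (7, 6), (7, 7)]
Unfold 5 (reflect across v@4): 32 holes -> [(0, 0), (0, 1), (0, 2), (0, 3), (0, 4), (0, 5), (0, 6), (0, 7), (3, 0), (3, 1), (3, 2), (3, 3), (3, 4), (3, 5), (3, 6), (3, 7), (4, 0), (4, 1), (4, 2), (4, 3), (4, 4), (4, 5), (4, 6), (4, 7), (7, 0), (7, 1), (7, 2), (7, 3), (7, 4), (7, 5), (7, 6), (7, 7)]

Answer: 32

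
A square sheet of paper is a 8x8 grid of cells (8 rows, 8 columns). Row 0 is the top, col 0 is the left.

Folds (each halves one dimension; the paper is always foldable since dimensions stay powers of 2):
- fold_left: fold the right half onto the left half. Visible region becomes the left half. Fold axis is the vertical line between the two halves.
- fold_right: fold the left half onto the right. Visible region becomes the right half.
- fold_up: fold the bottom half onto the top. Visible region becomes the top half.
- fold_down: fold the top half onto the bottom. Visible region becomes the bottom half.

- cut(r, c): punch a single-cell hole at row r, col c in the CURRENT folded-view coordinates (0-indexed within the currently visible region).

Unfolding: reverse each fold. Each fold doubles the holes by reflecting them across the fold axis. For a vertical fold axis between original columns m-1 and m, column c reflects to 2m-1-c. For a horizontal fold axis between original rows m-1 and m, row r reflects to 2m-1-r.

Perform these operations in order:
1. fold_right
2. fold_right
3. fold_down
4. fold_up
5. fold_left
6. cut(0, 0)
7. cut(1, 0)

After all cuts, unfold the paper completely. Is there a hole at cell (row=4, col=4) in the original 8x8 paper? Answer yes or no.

Answer: yes

Derivation:
Op 1 fold_right: fold axis v@4; visible region now rows[0,8) x cols[4,8) = 8x4
Op 2 fold_right: fold axis v@6; visible region now rows[0,8) x cols[6,8) = 8x2
Op 3 fold_down: fold axis h@4; visible region now rows[4,8) x cols[6,8) = 4x2
Op 4 fold_up: fold axis h@6; visible region now rows[4,6) x cols[6,8) = 2x2
Op 5 fold_left: fold axis v@7; visible region now rows[4,6) x cols[6,7) = 2x1
Op 6 cut(0, 0): punch at orig (4,6); cuts so far [(4, 6)]; region rows[4,6) x cols[6,7) = 2x1
Op 7 cut(1, 0): punch at orig (5,6); cuts so far [(4, 6), (5, 6)]; region rows[4,6) x cols[6,7) = 2x1
Unfold 1 (reflect across v@7): 4 holes -> [(4, 6), (4, 7), (5, 6), (5, 7)]
Unfold 2 (reflect across h@6): 8 holes -> [(4, 6), (4, 7), (5, 6), (5, 7), (6, 6), (6, 7), (7, 6), (7, 7)]
Unfold 3 (reflect across h@4): 16 holes -> [(0, 6), (0, 7), (1, 6), (1, 7), (2, 6), (2, 7), (3, 6), (3, 7), (4, 6), (4, 7), (5, 6), (5, 7), (6, 6), (6, 7), (7, 6), (7, 7)]
Unfold 4 (reflect across v@6): 32 holes -> [(0, 4), (0, 5), (0, 6), (0, 7), (1, 4), (1, 5), (1, 6), (1, 7), (2, 4), (2, 5), (2, 6), (2, 7), (3, 4), (3, 5), (3, 6), (3, 7), (4, 4), (4, 5), (4, 6), (4, 7), (5, 4), (5, 5), (5, 6), (5, 7), (6, 4), (6, 5), (6, 6), (6, 7), (7, 4), (7, 5), (7, 6), (7, 7)]
Unfold 5 (reflect across v@4): 64 holes -> [(0, 0), (0, 1), (0, 2), (0, 3), (0, 4), (0, 5), (0, 6), (0, 7), (1, 0), (1, 1), (1, 2), (1, 3), (1, 4), (1, 5), (1, 6), (1, 7), (2, 0), (2, 1), (2, 2), (2, 3), (2, 4), (2, 5), (2, 6), (2, 7), (3, 0), (3, 1), (3, 2), (3, 3), (3, 4), (3, 5), (3, 6), (3, 7), (4, 0), (4, 1), (4, 2), (4, 3), (4, 4), (4, 5), (4, 6), (4, 7), (5, 0), (5, 1), (5, 2), (5, 3), (5, 4), (5, 5), (5, 6), (5, 7), (6, 0), (6, 1), (6, 2), (6, 3), (6, 4), (6, 5), (6, 6), (6, 7), (7, 0), (7, 1), (7, 2), (7, 3), (7, 4), (7, 5), (7, 6), (7, 7)]
Holes: [(0, 0), (0, 1), (0, 2), (0, 3), (0, 4), (0, 5), (0, 6), (0, 7), (1, 0), (1, 1), (1, 2), (1, 3), (1, 4), (1, 5), (1, 6), (1, 7), (2, 0), (2, 1), (2, 2), (2, 3), (2, 4), (2, 5), (2, 6), (2, 7), (3, 0), (3, 1), (3, 2), (3, 3), (3, 4), (3, 5), (3, 6), (3, 7), (4, 0), (4, 1), (4, 2), (4, 3), (4, 4), (4, 5), (4, 6), (4, 7), (5, 0), (5, 1), (5, 2), (5, 3), (5, 4), (5, 5), (5, 6), (5, 7), (6, 0), (6, 1), (6, 2), (6, 3), (6, 4), (6, 5), (6, 6), (6, 7), (7, 0), (7, 1), (7, 2), (7, 3), (7, 4), (7, 5), (7, 6), (7, 7)]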